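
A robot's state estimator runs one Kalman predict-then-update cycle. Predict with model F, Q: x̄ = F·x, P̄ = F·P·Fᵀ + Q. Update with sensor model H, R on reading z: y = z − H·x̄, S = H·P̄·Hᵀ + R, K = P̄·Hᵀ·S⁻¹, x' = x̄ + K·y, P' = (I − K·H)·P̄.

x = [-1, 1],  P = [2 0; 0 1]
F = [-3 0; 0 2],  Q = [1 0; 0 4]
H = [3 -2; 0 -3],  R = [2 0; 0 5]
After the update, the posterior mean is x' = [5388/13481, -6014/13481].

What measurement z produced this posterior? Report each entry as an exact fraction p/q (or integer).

z = [2, 2]

x̄ = F·x = [3, 2]
P̄ = F·P·Fᵀ + Q = [19 0; 0 8]
S = H·P̄·Hᵀ + R = [205 48; 48 77]
K = P̄·Hᵀ·S⁻¹ = [4389/13481 -2736/13481; -80/13481 -4152/13481]
x' − x̄ = [-35055/13481, -32976/13481] = K·y
y = (KᵀK)⁻¹·Kᵀ·(x' − x̄) = [-3, 8]
z = y + H·x̄ = [-3, 8] + [5, -6] = [2, 2]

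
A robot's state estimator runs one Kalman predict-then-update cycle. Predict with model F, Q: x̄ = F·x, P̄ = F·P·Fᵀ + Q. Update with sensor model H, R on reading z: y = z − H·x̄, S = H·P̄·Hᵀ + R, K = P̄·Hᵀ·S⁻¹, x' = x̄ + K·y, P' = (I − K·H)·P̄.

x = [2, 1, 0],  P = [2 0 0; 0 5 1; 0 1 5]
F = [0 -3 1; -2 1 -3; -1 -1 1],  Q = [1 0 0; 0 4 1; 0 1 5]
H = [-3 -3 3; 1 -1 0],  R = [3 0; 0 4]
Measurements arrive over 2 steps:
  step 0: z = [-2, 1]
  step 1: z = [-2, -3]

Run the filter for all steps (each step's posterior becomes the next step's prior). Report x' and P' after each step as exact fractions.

step 0: x' = [-18083/24523, -40138/24523, -74000/24523], P' = [94145/24523 38301/24523 128671/24523; 38301/24523 77365/24523 111739/24523; 128671/24523 111739/24523 240834/24523]
step 1: x' = [-565992243/566983169, 925180924/566983169, -44562564/566983169], P' = [1173269203/566983169 227937071/566983169 1321158654/566983169; 227937071/566983169 1355540671/566983169 1490893802/566983169; 1321158654/566983169 1490893802/566983169 2827229038/566983169]

step 0: x̄ = F·x = [-3, -3, -3]
step 0: P̄ = F·P·Fᵀ + Q = [45 -20 16; -20 56 -11; 16 -11 15]
step 0: y = z − H·x̄ = [-11, 1]
step 0: S = H·P̄·Hᵀ + R = [597 114; 114 145]
step 0: K = P̄·Hᵀ·S⁻¹ = [-3775/24523 13961/24523; -3927/24523 -9766/24523; 424/24523 4233/24523]
step 0: x' = x̄ + K·y = [-18083/24523, -40138/24523, -74000/24523]
step 0: P' = (I − K·H)·P̄ = [94145/24523 38301/24523 128671/24523; 38301/24523 77365/24523 111739/24523; 128671/24523 111739/24523 240834/24523]
step 1: x̄ = F·x = [46414/24523, 218028/24523, -15779/24523]
step 1: P̄ = F·P·Fᵀ + Q = [291208/24523 135257/24523 12205/24523; 135257/24523 3439957/24523 26874/24523; 12205/24523 26874/24523 130741/24523]
step 1: y = z − H·x̄ = [791617/24523, 98045/24523]
step 1: S = H·P̄·Hᵀ + R = [36561927/24523 9402240/24523; 9402240/24523 3558743/24523]
step 1: K = P̄·Hᵀ·S⁻¹ = [-80047620/566983169 236333033/566983169; -92583940/566983169 -281900900/566983169; 15176582/566983169 -42433787/566983169]
step 1: x' = x̄ + K·y = [-565992243/566983169, 925180924/566983169, -44562564/566983169]
step 1: P' = (I − K·H)·P̄ = [1173269203/566983169 227937071/566983169 1321158654/566983169; 227937071/566983169 1355540671/566983169 1490893802/566983169; 1321158654/566983169 1490893802/566983169 2827229038/566983169]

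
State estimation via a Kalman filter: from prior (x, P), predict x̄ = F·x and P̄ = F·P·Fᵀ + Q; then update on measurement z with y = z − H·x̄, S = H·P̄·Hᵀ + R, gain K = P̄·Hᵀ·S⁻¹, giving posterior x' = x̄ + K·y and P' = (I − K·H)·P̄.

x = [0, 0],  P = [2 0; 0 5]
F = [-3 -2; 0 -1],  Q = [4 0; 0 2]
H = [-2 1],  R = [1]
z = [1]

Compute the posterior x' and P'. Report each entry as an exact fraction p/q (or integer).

x̄ = F·x = [0, 0]
P̄ = F·P·Fᵀ + Q = [42 10; 10 7]
y = z − H·x̄ = [1]
S = H·P̄·Hᵀ + R = [136]
K = P̄·Hᵀ·S⁻¹ = [-37/68; -13/136]
x' = x̄ + K·y = [-37/68, -13/136]
P' = (I − K·H)·P̄ = [59/34 199/68; 199/68 783/136]

x' = [-37/68, -13/136]
P' = [59/34 199/68; 199/68 783/136]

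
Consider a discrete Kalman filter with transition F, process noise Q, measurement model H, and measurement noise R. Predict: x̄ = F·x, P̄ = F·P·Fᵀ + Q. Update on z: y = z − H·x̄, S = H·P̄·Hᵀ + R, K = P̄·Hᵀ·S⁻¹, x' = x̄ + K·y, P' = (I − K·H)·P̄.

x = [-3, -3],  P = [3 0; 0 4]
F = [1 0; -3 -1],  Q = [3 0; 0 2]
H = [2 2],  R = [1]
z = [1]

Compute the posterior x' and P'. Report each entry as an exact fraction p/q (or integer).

x' = [-9/5, 12/5]
P' = [474/85 -477/85; -477/85 501/85]

x̄ = F·x = [-3, 12]
P̄ = F·P·Fᵀ + Q = [6 -9; -9 33]
y = z − H·x̄ = [-17]
S = H·P̄·Hᵀ + R = [85]
K = P̄·Hᵀ·S⁻¹ = [-6/85; 48/85]
x' = x̄ + K·y = [-9/5, 12/5]
P' = (I − K·H)·P̄ = [474/85 -477/85; -477/85 501/85]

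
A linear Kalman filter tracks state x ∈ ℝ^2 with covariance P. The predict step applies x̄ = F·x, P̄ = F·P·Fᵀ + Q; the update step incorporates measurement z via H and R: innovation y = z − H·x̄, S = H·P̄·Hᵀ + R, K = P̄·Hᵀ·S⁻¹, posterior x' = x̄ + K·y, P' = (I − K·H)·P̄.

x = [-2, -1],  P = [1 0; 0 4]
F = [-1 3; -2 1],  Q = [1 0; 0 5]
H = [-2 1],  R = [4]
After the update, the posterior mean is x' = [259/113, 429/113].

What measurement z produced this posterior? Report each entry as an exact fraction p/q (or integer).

x̄ = F·x = [-1, 3]
P̄ = F·P·Fᵀ + Q = [38 14; 14 13]
S = H·P̄·Hᵀ + R = [113]
K = P̄·Hᵀ·S⁻¹ = [-62/113; -15/113]
x' − x̄ = [372/113, 90/113] = K·y
y = (KᵀK)⁻¹·Kᵀ·(x' − x̄) = [-6]
z = y + H·x̄ = [-6] + [5] = [-1]

z = [-1]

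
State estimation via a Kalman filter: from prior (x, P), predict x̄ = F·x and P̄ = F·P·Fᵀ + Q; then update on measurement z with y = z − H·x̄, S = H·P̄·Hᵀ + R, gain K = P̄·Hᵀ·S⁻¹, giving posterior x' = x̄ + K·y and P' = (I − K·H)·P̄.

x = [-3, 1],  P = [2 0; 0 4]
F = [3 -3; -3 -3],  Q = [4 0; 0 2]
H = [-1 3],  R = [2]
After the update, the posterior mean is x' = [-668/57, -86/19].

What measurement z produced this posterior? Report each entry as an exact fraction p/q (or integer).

x̄ = F·x = [-12, 6]
P̄ = F·P·Fᵀ + Q = [58 18; 18 56]
S = H·P̄·Hᵀ + R = [456]
K = P̄·Hᵀ·S⁻¹ = [-1/114; 25/76]
x' − x̄ = [16/57, -200/19] = K·y
y = (KᵀK)⁻¹·Kᵀ·(x' − x̄) = [-32]
z = y + H·x̄ = [-32] + [30] = [-2]

z = [-2]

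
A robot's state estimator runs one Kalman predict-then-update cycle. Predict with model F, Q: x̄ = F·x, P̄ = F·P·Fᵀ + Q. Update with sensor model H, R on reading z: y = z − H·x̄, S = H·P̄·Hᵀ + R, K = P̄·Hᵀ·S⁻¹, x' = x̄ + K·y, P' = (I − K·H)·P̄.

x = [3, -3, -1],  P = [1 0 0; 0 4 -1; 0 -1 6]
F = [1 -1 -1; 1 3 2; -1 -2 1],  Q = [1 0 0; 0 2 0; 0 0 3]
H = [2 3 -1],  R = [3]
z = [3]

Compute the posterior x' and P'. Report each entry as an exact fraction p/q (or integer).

x' = [1103/194, -1169/388, -107/194]
P' = [681/97 -1299/194 -561/97; -1299/194 3147/388 1929/194; -561/97 1929/194 1821/97]

x̄ = F·x = [7, -8, 2]
P̄ = F·P·Fᵀ + Q = [10 -18 0; -18 51 -12; 0 -12 30]
y = z − H·x̄ = [15]
S = H·P̄·Hᵀ + R = [388]
K = P̄·Hᵀ·S⁻¹ = [-17/194; 129/388; -33/194]
x' = x̄ + K·y = [1103/194, -1169/388, -107/194]
P' = (I − K·H)·P̄ = [681/97 -1299/194 -561/97; -1299/194 3147/388 1929/194; -561/97 1929/194 1821/97]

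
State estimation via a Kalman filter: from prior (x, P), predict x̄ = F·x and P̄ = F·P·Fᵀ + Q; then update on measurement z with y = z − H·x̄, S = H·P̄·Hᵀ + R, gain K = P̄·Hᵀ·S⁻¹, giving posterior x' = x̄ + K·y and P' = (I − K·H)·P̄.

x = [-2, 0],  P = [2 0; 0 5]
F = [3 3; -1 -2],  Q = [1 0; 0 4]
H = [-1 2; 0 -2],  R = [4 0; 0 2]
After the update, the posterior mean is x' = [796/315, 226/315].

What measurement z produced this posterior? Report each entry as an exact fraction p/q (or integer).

z = [-3, -3]

x̄ = F·x = [-6, 2]
P̄ = F·P·Fᵀ + Q = [64 -36; -36 26]
S = H·P̄·Hᵀ + R = [316 -176; -176 106]
K = P̄·Hᵀ·S⁻¹ = [-218/315 -148/315; 22/315 -118/315]
x' − x̄ = [2686/315, -404/315] = K·y
y = (KᵀK)⁻¹·Kᵀ·(x' − x̄) = [-13, 1]
z = y + H·x̄ = [-13, 1] + [10, -4] = [-3, -3]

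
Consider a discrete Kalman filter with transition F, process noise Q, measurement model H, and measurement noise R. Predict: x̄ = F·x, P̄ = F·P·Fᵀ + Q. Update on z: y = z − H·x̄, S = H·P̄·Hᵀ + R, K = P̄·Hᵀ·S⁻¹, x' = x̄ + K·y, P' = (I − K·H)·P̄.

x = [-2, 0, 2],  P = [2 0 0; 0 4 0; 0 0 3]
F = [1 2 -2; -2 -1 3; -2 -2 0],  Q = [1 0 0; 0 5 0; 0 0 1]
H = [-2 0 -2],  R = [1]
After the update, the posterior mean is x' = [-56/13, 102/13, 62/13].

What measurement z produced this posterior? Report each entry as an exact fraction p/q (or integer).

x̄ = F·x = [-6, 10, 4]
P̄ = F·P·Fᵀ + Q = [31 -30 -20; -30 44 16; -20 16 25]
S = H·P̄·Hᵀ + R = [65]
K = P̄·Hᵀ·S⁻¹ = [-22/65; 28/65; -2/13]
x' − x̄ = [22/13, -28/13, 10/13] = K·y
y = (KᵀK)⁻¹·Kᵀ·(x' − x̄) = [-5]
z = y + H·x̄ = [-5] + [4] = [-1]

z = [-1]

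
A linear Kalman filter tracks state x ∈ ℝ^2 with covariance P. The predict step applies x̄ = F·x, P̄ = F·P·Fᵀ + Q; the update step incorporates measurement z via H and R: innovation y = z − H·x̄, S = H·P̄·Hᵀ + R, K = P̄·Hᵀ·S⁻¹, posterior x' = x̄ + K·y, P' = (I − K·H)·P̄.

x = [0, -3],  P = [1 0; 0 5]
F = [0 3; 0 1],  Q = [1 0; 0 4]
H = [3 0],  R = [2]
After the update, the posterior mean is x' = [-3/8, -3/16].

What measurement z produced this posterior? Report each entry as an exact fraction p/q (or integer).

x̄ = F·x = [-9, -3]
P̄ = F·P·Fᵀ + Q = [46 15; 15 9]
S = H·P̄·Hᵀ + R = [416]
K = P̄·Hᵀ·S⁻¹ = [69/208; 45/416]
x' − x̄ = [69/8, 45/16] = K·y
y = (KᵀK)⁻¹·Kᵀ·(x' − x̄) = [26]
z = y + H·x̄ = [26] + [-27] = [-1]

z = [-1]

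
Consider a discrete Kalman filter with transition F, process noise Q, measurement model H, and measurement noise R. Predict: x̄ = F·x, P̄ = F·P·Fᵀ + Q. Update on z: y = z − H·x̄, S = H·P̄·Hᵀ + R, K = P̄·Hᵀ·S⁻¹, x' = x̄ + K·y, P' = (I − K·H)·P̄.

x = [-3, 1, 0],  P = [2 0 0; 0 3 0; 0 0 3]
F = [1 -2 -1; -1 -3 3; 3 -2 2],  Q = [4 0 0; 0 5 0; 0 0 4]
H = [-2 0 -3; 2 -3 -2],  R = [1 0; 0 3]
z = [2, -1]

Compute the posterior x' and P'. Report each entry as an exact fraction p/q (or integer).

x̄ = F·x = [-5, 0, -11]
P̄ = F·P·Fᵀ + Q = [21 7 12; 7 61 30; 12 30 46]
y = z − H·x̄ = [-41, -13]
S = H·P̄·Hᵀ + R = [643 480; 480 1000]
K = P̄·Hᵀ·S⁻¹ = [-1914/10315 35511/412600; 148/10315 -97327/412600; -2154/10315 -11917/206300]
x' = x̄ + K·y = [614317/412600, 1022531/412600, -348099/206300]
P' = (I − K·H)·P̄ = [2799453/412600 3057979/412600 -920391/206300; 3057979/412600 3496397/412600 -1020313/206300; -920391/206300 -1020313/206300 313977/103150]

x' = [614317/412600, 1022531/412600, -348099/206300]
P' = [2799453/412600 3057979/412600 -920391/206300; 3057979/412600 3496397/412600 -1020313/206300; -920391/206300 -1020313/206300 313977/103150]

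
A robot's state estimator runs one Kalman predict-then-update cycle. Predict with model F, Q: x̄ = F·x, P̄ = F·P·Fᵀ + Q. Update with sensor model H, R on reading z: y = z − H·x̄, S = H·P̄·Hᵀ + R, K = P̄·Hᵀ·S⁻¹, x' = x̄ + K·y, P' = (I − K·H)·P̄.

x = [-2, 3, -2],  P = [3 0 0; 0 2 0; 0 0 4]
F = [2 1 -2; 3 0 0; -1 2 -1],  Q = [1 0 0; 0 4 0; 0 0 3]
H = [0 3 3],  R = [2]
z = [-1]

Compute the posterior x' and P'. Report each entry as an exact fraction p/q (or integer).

x̄ = F·x = [3, -6, 10]
P̄ = F·P·Fᵀ + Q = [31 18 6; 18 31 -9; 6 -9 18]
y = z − H·x̄ = [-13]
S = H·P̄·Hᵀ + R = [281]
K = P̄·Hᵀ·S⁻¹ = [72/281; 66/281; 27/281]
x' = x̄ + K·y = [-93/281, -2544/281, 2459/281]
P' = (I − K·H)·P̄ = [3527/281 306/281 -258/281; 306/281 4355/281 -4311/281; -258/281 -4311/281 4329/281]

x' = [-93/281, -2544/281, 2459/281]
P' = [3527/281 306/281 -258/281; 306/281 4355/281 -4311/281; -258/281 -4311/281 4329/281]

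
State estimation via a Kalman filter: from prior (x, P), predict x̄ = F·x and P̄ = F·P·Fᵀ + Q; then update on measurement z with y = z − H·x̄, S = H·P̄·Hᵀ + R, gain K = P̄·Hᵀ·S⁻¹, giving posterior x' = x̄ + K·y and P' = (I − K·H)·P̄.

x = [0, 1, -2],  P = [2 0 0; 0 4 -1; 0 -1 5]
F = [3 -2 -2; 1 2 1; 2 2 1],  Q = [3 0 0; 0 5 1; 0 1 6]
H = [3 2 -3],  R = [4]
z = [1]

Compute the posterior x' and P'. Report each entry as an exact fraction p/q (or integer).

x̄ = F·x = [2, 0, 0]
P̄ = F·P·Fᵀ + Q = [49 -14 -8; -14 24 22; -8 22 31]
y = z − H·x̄ = [-5]
S = H·P̄·Hᵀ + R = [532]
K = P̄·Hᵀ·S⁻¹ = [143/532; -15/133; -73/532]
x' = x̄ + K·y = [349/532, 75/133, 365/532]
P' = (I − K·H)·P̄ = [5619/532 283/133 6183/532; 283/133 2292/133 1831/133; 6183/532 1831/133 11163/532]

x' = [349/532, 75/133, 365/532]
P' = [5619/532 283/133 6183/532; 283/133 2292/133 1831/133; 6183/532 1831/133 11163/532]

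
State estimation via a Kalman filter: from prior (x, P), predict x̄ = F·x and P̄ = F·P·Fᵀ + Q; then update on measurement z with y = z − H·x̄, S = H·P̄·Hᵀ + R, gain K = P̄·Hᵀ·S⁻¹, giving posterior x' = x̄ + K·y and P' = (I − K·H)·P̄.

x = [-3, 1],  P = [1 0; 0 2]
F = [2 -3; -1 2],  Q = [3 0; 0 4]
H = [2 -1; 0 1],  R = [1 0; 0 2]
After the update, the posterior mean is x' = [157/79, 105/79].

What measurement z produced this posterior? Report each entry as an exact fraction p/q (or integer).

x̄ = F·x = [-9, 5]
P̄ = F·P·Fᵀ + Q = [25 -14; -14 13]
S = H·P̄·Hᵀ + R = [170 -41; -41 15]
K = P̄·Hᵀ·S⁻¹ = [386/869 244/869; -82/869 529/869]
x' − x̄ = [868/79, -290/79] = K·y
y = (KᵀK)⁻¹·Kᵀ·(x' − x̄) = [26, -2]
z = y + H·x̄ = [26, -2] + [-23, 5] = [3, 3]

z = [3, 3]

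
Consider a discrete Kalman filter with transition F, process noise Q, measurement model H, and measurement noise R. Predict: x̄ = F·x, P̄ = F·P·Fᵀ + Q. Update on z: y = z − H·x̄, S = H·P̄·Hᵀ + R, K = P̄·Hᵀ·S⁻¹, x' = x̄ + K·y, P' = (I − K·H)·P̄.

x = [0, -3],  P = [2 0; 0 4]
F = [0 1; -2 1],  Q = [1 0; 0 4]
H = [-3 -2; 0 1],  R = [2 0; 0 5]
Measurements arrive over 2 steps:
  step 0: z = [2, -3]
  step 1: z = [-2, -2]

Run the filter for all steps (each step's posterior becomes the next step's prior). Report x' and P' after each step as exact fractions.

step 0: x' = [-218/1403, -1349/1403], P' = [1458/1403 -1880/1403; -1880/1403 3040/1403]
step 1: x' = [412118/1436569, 551977/1436569], P' = [852358/1436569 -1033720/1436569; -1033720/1436569 1872620/1436569]

step 0: x̄ = F·x = [-3, -3]
step 0: P̄ = F·P·Fᵀ + Q = [5 4; 4 16]
step 0: y = z − H·x̄ = [-13, 0]
step 0: S = H·P̄·Hᵀ + R = [159 -44; -44 21]
step 0: K = P̄·Hᵀ·S⁻¹ = [-307/1403 -376/1403; -220/1403 608/1403]
step 0: x' = x̄ + K·y = [-218/1403, -1349/1403]
step 0: P' = (I − K·H)·P̄ = [1458/1403 -1880/1403; -1880/1403 3040/1403]
step 1: x̄ = F·x = [-1349/1403, -913/1403]
step 1: P̄ = F·P·Fᵀ + Q = [4443/1403 6800/1403; 6800/1403 22004/1403]
step 1: y = z − H·x̄ = [-8679/1403, -1893/1403]
step 1: S = H·P̄·Hᵀ + R = [212409/1403 -64408/1403; -64408/1403 29019/1403]
step 1: K = P̄·Hᵀ·S⁻¹ = [-244817/1436569 -206744/1436569; -322040/1436569 374524/1436569]
step 1: x' = x̄ + K·y = [412118/1436569, 551977/1436569]
step 1: P' = (I − K·H)·P̄ = [852358/1436569 -1033720/1436569; -1033720/1436569 1872620/1436569]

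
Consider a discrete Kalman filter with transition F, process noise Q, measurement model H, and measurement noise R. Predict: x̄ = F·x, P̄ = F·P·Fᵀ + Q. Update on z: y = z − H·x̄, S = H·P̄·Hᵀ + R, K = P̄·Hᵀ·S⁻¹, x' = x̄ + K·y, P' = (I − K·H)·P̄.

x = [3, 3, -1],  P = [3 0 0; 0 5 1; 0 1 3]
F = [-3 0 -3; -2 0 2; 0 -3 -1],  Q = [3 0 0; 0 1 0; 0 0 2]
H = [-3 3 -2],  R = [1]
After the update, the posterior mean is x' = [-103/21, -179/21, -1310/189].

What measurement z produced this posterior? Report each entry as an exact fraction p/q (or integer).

z = [3]

x̄ = F·x = [-6, -8, -8]
P̄ = F·P·Fᵀ + Q = [57 0 18; 0 25 -12; 18 -12 56]
S = H·P̄·Hᵀ + R = [1323]
K = P̄·Hᵀ·S⁻¹ = [-23/147; 11/147; -202/1323]
x' − x̄ = [23/21, -11/21, 202/189] = K·y
y = (KᵀK)⁻¹·Kᵀ·(x' − x̄) = [-7]
z = y + H·x̄ = [-7] + [10] = [3]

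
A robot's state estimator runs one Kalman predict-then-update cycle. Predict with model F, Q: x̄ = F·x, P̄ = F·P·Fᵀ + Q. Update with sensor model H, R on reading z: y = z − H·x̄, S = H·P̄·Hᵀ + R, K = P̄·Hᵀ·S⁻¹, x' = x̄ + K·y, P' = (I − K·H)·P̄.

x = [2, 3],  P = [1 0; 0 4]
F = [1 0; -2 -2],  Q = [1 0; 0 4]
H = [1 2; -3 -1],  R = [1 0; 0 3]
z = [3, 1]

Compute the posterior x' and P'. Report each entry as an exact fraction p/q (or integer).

x̄ = F·x = [2, -10]
P̄ = F·P·Fᵀ + Q = [2 -2; -2 24]
y = z − H·x̄ = [21, -3]
S = H·P̄·Hᵀ + R = [91 -40; -40 33]
K = P̄·Hᵀ·S⁻¹ = [-226/1403 -444/1403; 798/1403 202/1403]
x' = x̄ + K·y = [-608/1403, 2122/1403]
P' = (I − K·H)·P̄ = [578/1403 -402/1403; -402/1403 600/1403]

x' = [-608/1403, 2122/1403]
P' = [578/1403 -402/1403; -402/1403 600/1403]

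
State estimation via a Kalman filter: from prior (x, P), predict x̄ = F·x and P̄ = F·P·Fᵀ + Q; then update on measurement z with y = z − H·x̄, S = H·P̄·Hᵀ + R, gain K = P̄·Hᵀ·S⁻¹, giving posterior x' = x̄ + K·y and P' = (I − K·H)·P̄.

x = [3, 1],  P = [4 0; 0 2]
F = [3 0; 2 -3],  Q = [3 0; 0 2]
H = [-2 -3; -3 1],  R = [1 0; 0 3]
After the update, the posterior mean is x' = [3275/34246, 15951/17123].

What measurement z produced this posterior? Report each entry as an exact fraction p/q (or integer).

x̄ = F·x = [9, 3]
P̄ = F·P·Fᵀ + Q = [39 24; 24 36]
S = H·P̄·Hᵀ + R = [769 294; 294 246]
K = P̄·Hᵀ·S⁻¹ = [-1593/17123 -9139/34246; -4632/17123 3030/17123]
x' − x̄ = [-304939/34246, -35418/17123] = K·y
y = (KᵀK)⁻¹·Kᵀ·(x' − x̄) = [24, 25]
z = y + H·x̄ = [24, 25] + [-27, -24] = [-3, 1]

z = [-3, 1]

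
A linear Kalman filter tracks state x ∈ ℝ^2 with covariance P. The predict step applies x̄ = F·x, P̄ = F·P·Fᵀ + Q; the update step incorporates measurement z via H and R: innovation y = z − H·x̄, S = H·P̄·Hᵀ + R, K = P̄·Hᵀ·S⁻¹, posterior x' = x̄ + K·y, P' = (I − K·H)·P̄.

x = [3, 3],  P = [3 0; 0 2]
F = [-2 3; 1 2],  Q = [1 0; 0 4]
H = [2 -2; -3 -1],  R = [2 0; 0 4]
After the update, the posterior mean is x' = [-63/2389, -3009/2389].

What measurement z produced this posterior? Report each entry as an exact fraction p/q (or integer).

x̄ = F·x = [3, 9]
P̄ = F·P·Fᵀ + Q = [31 6; 6 15]
S = H·P̄·Hᵀ + R = [138 -132; -132 334]
K = P̄·Hᵀ·S⁻¹ = [908/7167 -1177/4778; -864/2389 -1155/4778]
x' − x̄ = [-7230/2389, -24510/2389] = K·y
y = (KᵀK)⁻¹·Kᵀ·(x' − x̄) = [15, 20]
z = y + H·x̄ = [15, 20] + [-12, -18] = [3, 2]

z = [3, 2]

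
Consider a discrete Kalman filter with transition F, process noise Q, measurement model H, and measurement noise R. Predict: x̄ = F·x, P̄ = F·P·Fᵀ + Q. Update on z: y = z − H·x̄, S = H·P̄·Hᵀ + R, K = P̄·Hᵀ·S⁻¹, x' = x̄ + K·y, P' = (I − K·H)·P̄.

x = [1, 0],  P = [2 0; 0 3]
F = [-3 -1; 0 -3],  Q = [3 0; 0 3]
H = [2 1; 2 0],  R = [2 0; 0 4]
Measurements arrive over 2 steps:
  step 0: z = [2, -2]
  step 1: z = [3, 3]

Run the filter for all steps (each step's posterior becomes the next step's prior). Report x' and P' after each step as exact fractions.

step 0: x̄ = F·x = [-3, 0]
step 0: P̄ = F·P·Fᵀ + Q = [24 9; 9 30]
step 0: y = z − H·x̄ = [8, 4]
step 0: S = H·P̄·Hᵀ + R = [164 114; 114 100]
step 0: K = P̄·Hᵀ·S⁻¹ = [57/851 687/1702; 687/851 -630/851]
step 0: x' = x̄ + K·y = [-723/851, 2976/851]
step 0: P' = (I − K·H)·P̄ = [687/851 -1260/851; -1260/851 3894/851]
step 1: x̄ = F·x = [-807/851, -8928/851]
step 1: P̄ = F·P·Fᵀ + Q = [5070/851 342/851; 342/851 37599/851]
step 1: y = z − H·x̄ = [13095/851, 4167/851]
step 1: S = H·P̄·Hᵀ + R = [60949/851 20964/851; 20964/851 23684/851]
step 1: K = P̄·Hᵀ·S⁻¹ = [10482/294955 117003/294955; 262149/294955 -223524/294955]
step 1: x' = x̄ + K·y = [454506/294955, -155043/294955]
step 1: P' = (I − K·H)·P̄ = [234006/294955 -447048/294955; -447048/294955 1418394/294955]

step 0: x' = [-723/851, 2976/851], P' = [687/851 -1260/851; -1260/851 3894/851]
step 1: x' = [454506/294955, -155043/294955], P' = [234006/294955 -447048/294955; -447048/294955 1418394/294955]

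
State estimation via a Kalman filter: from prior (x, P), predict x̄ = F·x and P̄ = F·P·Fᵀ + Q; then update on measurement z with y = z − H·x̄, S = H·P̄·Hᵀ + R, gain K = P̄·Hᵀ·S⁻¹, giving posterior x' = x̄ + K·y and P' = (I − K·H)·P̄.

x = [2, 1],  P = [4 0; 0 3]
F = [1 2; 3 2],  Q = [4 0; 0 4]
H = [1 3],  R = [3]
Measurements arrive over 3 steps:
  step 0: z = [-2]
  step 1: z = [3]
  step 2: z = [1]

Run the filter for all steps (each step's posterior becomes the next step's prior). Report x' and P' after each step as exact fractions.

step 0: x' = [-44/127, -64/127], P' = [4236/635 -264/127; -264/127 124/127]
step 1: x' = [-38184/55877, 67272/55877], P' = [1247016/279385 -397812/279385; -397812/279385 219144/279385]
step 2: x' = [139480924/87090451, -2423028/12441493], P' = [387364836/87090451 -17595192/12441493; -17595192/12441493 9688732/12441493]

step 0: x̄ = F·x = [4, 8]
step 0: P̄ = F·P·Fᵀ + Q = [20 24; 24 52]
step 0: y = z − H·x̄ = [-30]
step 0: S = H·P̄·Hᵀ + R = [635]
step 0: K = P̄·Hᵀ·S⁻¹ = [92/635; 36/127]
step 0: x' = x̄ + K·y = [-44/127, -64/127]
step 0: P' = (I − K·H)·P̄ = [4236/635 -264/127; -264/127 124/127]
step 1: x̄ = F·x = [-172/127, -260/127]
step 1: P̄ = F·P·Fᵀ + Q = [3976/635 4628/635; 4628/635 27304/635]
step 1: y = z − H·x̄ = [1333/127]
step 1: S = H·P̄·Hᵀ + R = [55877/127]
step 1: K = P̄·Hᵀ·S⁻¹ = [3572/55877; 17308/55877]
step 1: x' = x̄ + K·y = [-38184/55877, 67272/55877]
step 1: P' = (I − K·H)·P̄ = [1247016/279385 -397812/279385; -397812/279385 219144/279385]
step 2: x̄ = F·x = [96360/55877, 19992/55877]
step 2: P̄ = F·P·Fᵀ + Q = [1649884/279385 1435128/279385; 1435128/279385 8443516/279385]
step 2: y = z − H·x̄ = [-100459/55877]
step 2: S = H·P̄·Hᵀ + R = [87090451/279385]
step 2: K = P̄·Hᵀ·S⁻¹ = [5955268/87090451; 3823668/12441493]
step 2: x' = x̄ + K·y = [139480924/87090451, -2423028/12441493]
step 2: P' = (I − K·H)·P̄ = [387364836/87090451 -17595192/12441493; -17595192/12441493 9688732/12441493]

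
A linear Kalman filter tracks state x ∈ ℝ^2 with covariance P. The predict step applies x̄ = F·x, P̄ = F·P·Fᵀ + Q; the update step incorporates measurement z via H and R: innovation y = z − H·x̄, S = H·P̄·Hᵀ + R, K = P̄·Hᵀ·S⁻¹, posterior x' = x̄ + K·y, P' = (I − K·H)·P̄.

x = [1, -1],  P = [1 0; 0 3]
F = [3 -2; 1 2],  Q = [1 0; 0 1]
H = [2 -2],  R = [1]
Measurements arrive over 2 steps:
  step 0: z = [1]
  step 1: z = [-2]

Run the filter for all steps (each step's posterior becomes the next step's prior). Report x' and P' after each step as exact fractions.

step 0: x̄ = F·x = [5, -1]
step 0: P̄ = F·P·Fᵀ + Q = [22 -9; -9 14]
step 0: y = z − H·x̄ = [-11]
step 0: S = H·P̄·Hᵀ + R = [217]
step 0: K = P̄·Hᵀ·S⁻¹ = [2/7; -46/217]
step 0: x' = x̄ + K·y = [13/7, 289/217]
step 0: P' = (I − K·H)·P̄ = [30/7 29/7; 29/7 922/217]
step 1: x̄ = F·x = [631/217, 981/217]
step 1: P̄ = F·P·Fᵀ + Q = [1487/217 2698/217; 2698/217 8431/217]
step 1: y = z − H·x̄ = [38/31]
step 1: S = H·P̄·Hᵀ + R = [2615/31]
step 1: K = P̄·Hᵀ·S⁻¹ = [-346/2615; -1638/2615]
step 1: x' = x̄ + K·y = [50259/18305, 68697/18305]
step 1: P' = (I − K·H)·P̄ = [98403/18305 99614/18305; 99614/18305 105347/18305]

step 0: x' = [13/7, 289/217], P' = [30/7 29/7; 29/7 922/217]
step 1: x' = [50259/18305, 68697/18305], P' = [98403/18305 99614/18305; 99614/18305 105347/18305]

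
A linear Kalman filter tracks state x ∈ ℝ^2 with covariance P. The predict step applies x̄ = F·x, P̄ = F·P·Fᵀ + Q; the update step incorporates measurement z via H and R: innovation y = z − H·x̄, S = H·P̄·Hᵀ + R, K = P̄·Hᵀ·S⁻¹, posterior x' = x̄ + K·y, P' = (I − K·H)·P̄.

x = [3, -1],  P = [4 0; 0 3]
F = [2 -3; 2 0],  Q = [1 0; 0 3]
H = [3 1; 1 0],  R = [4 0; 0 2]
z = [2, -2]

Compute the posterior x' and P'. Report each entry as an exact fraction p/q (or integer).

x̄ = F·x = [9, 6]
P̄ = F·P·Fᵀ + Q = [44 16; 16 19]
y = z − H·x̄ = [-31, -11]
S = H·P̄·Hᵀ + R = [515 148; 148 46]
K = P̄·Hᵀ·S⁻¹ = [148/893 378/893; 357/893 -838/893]
x' = x̄ + K·y = [-709/893, 3509/893]
P' = (I − K·H)·P̄ = [756/893 -1676/893; -1676/893 6456/893]

x' = [-709/893, 3509/893]
P' = [756/893 -1676/893; -1676/893 6456/893]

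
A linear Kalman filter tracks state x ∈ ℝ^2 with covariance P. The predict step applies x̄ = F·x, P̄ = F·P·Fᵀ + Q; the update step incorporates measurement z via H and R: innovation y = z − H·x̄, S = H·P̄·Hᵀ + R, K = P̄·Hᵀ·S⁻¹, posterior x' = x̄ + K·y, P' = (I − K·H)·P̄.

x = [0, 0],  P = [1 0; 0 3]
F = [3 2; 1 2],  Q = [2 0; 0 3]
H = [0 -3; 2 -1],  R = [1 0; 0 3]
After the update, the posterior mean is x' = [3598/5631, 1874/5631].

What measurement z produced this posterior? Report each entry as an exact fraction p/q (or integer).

x̄ = F·x = [0, 0]
P̄ = F·P·Fᵀ + Q = [23 15; 15 16]
S = H·P̄·Hᵀ + R = [145 -42; -42 51]
K = P̄·Hᵀ·S⁻¹ = [-331/1877 2605/5631; -620/1877 14/5631]
x' − x̄ = [3598/5631, 1874/5631] = K·y
y = (KᵀK)⁻¹·Kᵀ·(x' − x̄) = [-1, 1]
z = y + H·x̄ = [-1, 1] + [0, 0] = [-1, 1]

z = [-1, 1]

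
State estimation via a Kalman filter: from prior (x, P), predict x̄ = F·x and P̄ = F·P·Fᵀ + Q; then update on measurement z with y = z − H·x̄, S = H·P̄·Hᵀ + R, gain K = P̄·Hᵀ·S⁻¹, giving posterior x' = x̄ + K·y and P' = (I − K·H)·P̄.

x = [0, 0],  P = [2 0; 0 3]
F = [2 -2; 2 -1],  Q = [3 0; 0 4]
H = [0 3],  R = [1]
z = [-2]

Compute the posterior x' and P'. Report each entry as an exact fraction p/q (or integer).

x̄ = F·x = [0, 0]
P̄ = F·P·Fᵀ + Q = [23 14; 14 15]
y = z − H·x̄ = [-2]
S = H·P̄·Hᵀ + R = [136]
K = P̄·Hᵀ·S⁻¹ = [21/68; 45/136]
x' = x̄ + K·y = [-21/34, -45/68]
P' = (I − K·H)·P̄ = [341/34 7/68; 7/68 15/136]

x' = [-21/34, -45/68]
P' = [341/34 7/68; 7/68 15/136]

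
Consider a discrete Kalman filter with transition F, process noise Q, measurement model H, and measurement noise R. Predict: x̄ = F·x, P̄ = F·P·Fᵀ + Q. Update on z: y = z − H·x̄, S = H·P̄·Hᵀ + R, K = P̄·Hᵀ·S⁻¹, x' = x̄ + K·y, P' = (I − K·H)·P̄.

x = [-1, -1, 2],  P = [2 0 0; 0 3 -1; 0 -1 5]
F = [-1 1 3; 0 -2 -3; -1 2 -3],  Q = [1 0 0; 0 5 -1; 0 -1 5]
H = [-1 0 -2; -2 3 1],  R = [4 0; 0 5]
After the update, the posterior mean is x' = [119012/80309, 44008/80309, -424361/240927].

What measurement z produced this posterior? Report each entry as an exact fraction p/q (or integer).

x̄ = F·x = [6, -4, -7]
P̄ = F·P·Fᵀ + Q = [45 -42 -40; -42 50 32; -40 32 76]
S = H·P̄·Hᵀ + R = [193 -248; -248 1567]
K = P̄·Hᵀ·S⁻¹ = [-2881/80309 -13576/80309; 10498/80309 15294/80309; -113008/240927 20860/240927]
x' − x̄ = [-362842/80309, 365244/80309, 1262128/240927] = K·y
y = (KᵀK)⁻¹·Kᵀ·(x' − x̄) = [-6, 28]
z = y + H·x̄ = [-6, 28] + [8, -31] = [2, -3]

z = [2, -3]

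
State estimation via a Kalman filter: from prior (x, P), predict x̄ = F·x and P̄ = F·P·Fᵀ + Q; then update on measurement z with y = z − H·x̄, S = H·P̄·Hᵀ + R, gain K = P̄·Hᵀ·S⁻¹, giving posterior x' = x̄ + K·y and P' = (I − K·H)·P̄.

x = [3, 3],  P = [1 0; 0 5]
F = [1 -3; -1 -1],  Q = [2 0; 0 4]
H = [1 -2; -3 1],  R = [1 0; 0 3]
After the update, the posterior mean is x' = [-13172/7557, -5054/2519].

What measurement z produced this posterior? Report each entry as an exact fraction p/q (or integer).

z = [2, 3]

x̄ = F·x = [-6, -6]
P̄ = F·P·Fᵀ + Q = [48 14; 14 10]
S = H·P̄·Hᵀ + R = [33 -66; -66 361]
K = P̄·Hᵀ·S⁻¹ = [-1360/7557 -90/229; -1426/2519 -44/229]
x' − x̄ = [32170/7557, 10060/2519] = K·y
y = (KᵀK)⁻¹·Kᵀ·(x' − x̄) = [-4, -9]
z = y + H·x̄ = [-4, -9] + [6, 12] = [2, 3]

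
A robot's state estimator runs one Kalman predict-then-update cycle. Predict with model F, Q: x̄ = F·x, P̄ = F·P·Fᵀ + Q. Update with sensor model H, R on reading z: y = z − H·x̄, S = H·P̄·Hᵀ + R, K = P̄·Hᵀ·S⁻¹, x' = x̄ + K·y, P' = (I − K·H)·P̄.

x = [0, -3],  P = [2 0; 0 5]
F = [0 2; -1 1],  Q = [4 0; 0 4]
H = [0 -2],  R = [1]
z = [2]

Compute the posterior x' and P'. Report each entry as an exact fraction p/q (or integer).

x' = [-38/9, -47/45]
P' = [136/9 2/9; 2/9 11/45]

x̄ = F·x = [-6, -3]
P̄ = F·P·Fᵀ + Q = [24 10; 10 11]
y = z − H·x̄ = [-4]
S = H·P̄·Hᵀ + R = [45]
K = P̄·Hᵀ·S⁻¹ = [-4/9; -22/45]
x' = x̄ + K·y = [-38/9, -47/45]
P' = (I − K·H)·P̄ = [136/9 2/9; 2/9 11/45]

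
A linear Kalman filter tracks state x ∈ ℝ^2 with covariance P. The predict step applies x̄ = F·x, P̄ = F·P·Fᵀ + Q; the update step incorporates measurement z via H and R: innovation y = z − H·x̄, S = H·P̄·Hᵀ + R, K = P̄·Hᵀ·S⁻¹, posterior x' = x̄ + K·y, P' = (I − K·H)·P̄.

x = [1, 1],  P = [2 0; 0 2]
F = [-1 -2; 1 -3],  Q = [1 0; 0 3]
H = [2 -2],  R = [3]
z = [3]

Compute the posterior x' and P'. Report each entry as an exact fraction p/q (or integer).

x' = [-167/59, -248/59]
P' = [645/59 642/59; 642/59 681/59]

x̄ = F·x = [-3, -2]
P̄ = F·P·Fᵀ + Q = [11 10; 10 23]
y = z − H·x̄ = [5]
S = H·P̄·Hᵀ + R = [59]
K = P̄·Hᵀ·S⁻¹ = [2/59; -26/59]
x' = x̄ + K·y = [-167/59, -248/59]
P' = (I − K·H)·P̄ = [645/59 642/59; 642/59 681/59]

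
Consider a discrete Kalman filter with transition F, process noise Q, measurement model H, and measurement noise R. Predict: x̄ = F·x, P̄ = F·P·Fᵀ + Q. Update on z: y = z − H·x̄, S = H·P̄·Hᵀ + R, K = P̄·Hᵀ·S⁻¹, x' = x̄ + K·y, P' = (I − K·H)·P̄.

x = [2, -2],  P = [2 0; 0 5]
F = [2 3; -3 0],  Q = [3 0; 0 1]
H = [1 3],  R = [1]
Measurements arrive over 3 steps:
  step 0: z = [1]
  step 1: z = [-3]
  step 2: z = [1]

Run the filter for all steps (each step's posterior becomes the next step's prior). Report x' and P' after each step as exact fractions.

step 0: x' = [9/13, 3/52], P' = [2084/39 -231/13; -231/13 313/52]
step 1: x' = [723171/535367, -776511/535367], P' = [2786318/535367 -950841/535367; -950841/535367 383771/535367]
step 2: x' = [-599776849/186878614, 9983697/7187639], P' = [949990313/186878614 -12431745/7187639; -12431745/7187639 5024381/7187639]

step 0: x̄ = F·x = [-2, -6]
step 0: P̄ = F·P·Fᵀ + Q = [56 -12; -12 19]
step 0: y = z − H·x̄ = [21]
step 0: S = H·P̄·Hᵀ + R = [156]
step 0: K = P̄·Hᵀ·S⁻¹ = [5/39; 15/52]
step 0: x' = x̄ + K·y = [9/13, 3/52]
step 0: P' = (I − K·H)·P̄ = [2084/39 -231/13; -231/13 313/52]
step 1: x̄ = F·x = [81/52, -27/13]
step 1: P̄ = F·P·Fᵀ + Q = [8999/156 -2089/13; -2089/13 6265/13]
step 1: y = z − H·x̄ = [87/52]
step 1: S = H·P̄·Hᵀ + R = [535367/156]
step 1: K = P̄·Hᵀ·S⁻¹ = [-66205/535367; 200472/535367]
step 1: x' = x̄ + K·y = [723171/535367, -776511/535367]
step 1: P' = (I − K·H)·P̄ = [2786318/535367 -950841/535367; -950841/535367 383771/535367]
step 2: x̄ = F·x = [-883191/535367, -2169513/535367]
step 2: P̄ = F·P·Fᵀ + Q = [4795220/535367 -8160339/535367; -8160339/535367 25612229/535367]
step 2: y = z − H·x̄ = [7927097/535367]
step 2: S = H·P̄·Hᵀ + R = [186878614/535367]
step 2: K = P̄·Hᵀ·S⁻¹ = [-19685797/186878614; 2641398/7187639]
step 2: x' = x̄ + K·y = [-599776849/186878614, 9983697/7187639]
step 2: P' = (I − K·H)·P̄ = [949990313/186878614 -12431745/7187639; -12431745/7187639 5024381/7187639]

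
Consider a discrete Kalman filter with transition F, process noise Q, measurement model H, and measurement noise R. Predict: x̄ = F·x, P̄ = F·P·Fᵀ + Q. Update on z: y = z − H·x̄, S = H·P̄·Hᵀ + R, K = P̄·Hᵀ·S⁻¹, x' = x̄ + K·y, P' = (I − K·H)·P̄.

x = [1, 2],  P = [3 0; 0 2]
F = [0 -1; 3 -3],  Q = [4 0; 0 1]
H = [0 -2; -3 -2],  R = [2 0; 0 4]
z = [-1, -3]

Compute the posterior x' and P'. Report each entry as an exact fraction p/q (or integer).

x̄ = F·x = [-2, -3]
P̄ = F·P·Fᵀ + Q = [6 6; 6 46]
y = z − H·x̄ = [-7, -15]
S = H·P̄·Hᵀ + R = [186 220; 220 314]
K = P̄·Hᵀ·S⁻¹ = [708/2501 -735/2501; -1172/2501 -55/2501]
x' = x̄ + K·y = [1067/2501, 1526/2501]
P' = (I − K·H)·P̄ = [1452/2501 -708/2501; -708/2501 1172/2501]

x' = [1067/2501, 1526/2501]
P' = [1452/2501 -708/2501; -708/2501 1172/2501]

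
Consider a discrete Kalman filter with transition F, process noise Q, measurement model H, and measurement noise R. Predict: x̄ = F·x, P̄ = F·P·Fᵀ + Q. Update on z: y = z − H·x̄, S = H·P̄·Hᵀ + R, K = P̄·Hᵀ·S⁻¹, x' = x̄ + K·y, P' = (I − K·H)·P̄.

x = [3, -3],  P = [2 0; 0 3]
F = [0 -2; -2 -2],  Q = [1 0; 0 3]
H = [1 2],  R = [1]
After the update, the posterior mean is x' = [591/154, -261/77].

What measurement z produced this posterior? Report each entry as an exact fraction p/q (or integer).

x̄ = F·x = [6, 0]
P̄ = F·P·Fᵀ + Q = [13 12; 12 23]
S = H·P̄·Hᵀ + R = [154]
K = P̄·Hᵀ·S⁻¹ = [37/154; 29/77]
x' − x̄ = [-333/154, -261/77] = K·y
y = (KᵀK)⁻¹·Kᵀ·(x' − x̄) = [-9]
z = y + H·x̄ = [-9] + [6] = [-3]

z = [-3]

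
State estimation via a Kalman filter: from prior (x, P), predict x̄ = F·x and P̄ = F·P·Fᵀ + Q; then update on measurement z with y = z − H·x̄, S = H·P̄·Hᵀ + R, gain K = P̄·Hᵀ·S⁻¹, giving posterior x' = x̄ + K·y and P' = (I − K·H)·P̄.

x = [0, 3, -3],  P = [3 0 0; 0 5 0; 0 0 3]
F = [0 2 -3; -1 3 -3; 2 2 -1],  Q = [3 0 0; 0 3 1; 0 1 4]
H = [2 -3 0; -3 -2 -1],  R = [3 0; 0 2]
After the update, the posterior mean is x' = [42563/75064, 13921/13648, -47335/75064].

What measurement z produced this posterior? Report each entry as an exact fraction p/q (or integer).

x̄ = F·x = [15, 18, 9]
P̄ = F·P·Fᵀ + Q = [50 57 29; 57 78 34; 29 34 39]
S = H·P̄·Hᵀ + R = [221 497; 497 1797]
K = P̄·Hᵀ·S⁻¹ = [9017/75064 -14733/75064; -3293/13648 -1831/13648; 8675/75064 -10503/75064]
x' − x̄ = [-1083397/75064, -231743/13648, -722911/75064] = K·y
y = (KᵀK)⁻¹·Kᵀ·(x' − x̄) = [22, 87]
z = y + H·x̄ = [22, 87] + [-24, -90] = [-2, -3]

z = [-2, -3]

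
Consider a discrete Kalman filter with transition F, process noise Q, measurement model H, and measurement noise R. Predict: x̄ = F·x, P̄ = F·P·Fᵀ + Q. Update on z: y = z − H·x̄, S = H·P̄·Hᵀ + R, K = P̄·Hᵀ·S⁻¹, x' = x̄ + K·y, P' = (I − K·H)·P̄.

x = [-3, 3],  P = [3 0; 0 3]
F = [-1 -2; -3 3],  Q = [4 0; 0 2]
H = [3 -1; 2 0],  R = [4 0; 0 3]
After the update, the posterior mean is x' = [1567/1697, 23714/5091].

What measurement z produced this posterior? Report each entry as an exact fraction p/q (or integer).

x̄ = F·x = [-3, 18]
P̄ = F·P·Fᵀ + Q = [19 -9; -9 56]
S = H·P̄·Hᵀ + R = [285 132; 132 79]
K = P̄·Hᵀ·S⁻¹ = [66/1697 706/1697; -4181/5091 1942/1697]
x' − x̄ = [6658/1697, -67924/5091] = K·y
y = (KᵀK)⁻¹·Kᵀ·(x' − x̄) = [26, 7]
z = y + H·x̄ = [26, 7] + [-27, -6] = [-1, 1]

z = [-1, 1]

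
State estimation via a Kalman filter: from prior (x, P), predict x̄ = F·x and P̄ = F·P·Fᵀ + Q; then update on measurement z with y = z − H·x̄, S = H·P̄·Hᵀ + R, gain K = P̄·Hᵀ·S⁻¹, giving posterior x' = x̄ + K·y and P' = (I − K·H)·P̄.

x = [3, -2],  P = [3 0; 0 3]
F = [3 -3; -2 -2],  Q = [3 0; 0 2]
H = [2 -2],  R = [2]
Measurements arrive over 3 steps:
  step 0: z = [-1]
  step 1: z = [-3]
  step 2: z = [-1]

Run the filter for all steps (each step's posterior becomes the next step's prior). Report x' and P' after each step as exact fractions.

step 0: x' = [510/167, 576/167], P' = [3021/167 2964/167; 2964/167 2990/167]
step 1: x' = [-156276/99587, -9120/99587], P' = [719592/99587 718158/99587; 718158/99587 766434/99587]
step 2: x' = [-100728519/24244765, -17576734/4848953], P' = [177308499/24244765 35368680/4848953; 35368680/4848953 37690178/4848953]

step 0: x̄ = F·x = [15, -2]
step 0: P̄ = F·P·Fᵀ + Q = [57 0; 0 26]
step 0: y = z − H·x̄ = [-35]
step 0: S = H·P̄·Hᵀ + R = [334]
step 0: K = P̄·Hᵀ·S⁻¹ = [57/167; -26/167]
step 0: x' = x̄ + K·y = [510/167, 576/167]
step 0: P' = (I − K·H)·P̄ = [3021/167 2964/167; 2964/167 2990/167]
step 1: x̄ = F·x = [-198/167, -2172/167]
step 1: P̄ = F·P·Fᵀ + Q = [1248/167 -186/167; -186/167 48090/167]
step 1: y = z − H·x̄ = [-4449/167]
step 1: S = H·P̄·Hᵀ + R = [199174/167]
step 1: K = P̄·Hᵀ·S⁻¹ = [1434/99587; -48276/99587]
step 1: x' = x̄ + K·y = [-156276/99587, -9120/99587]
step 1: P' = (I − K·H)·P̄ = [719592/99587 718158/99587; 718158/99587 766434/99587]
step 2: x̄ = F·x = [-441468/99587, 330792/99587]
step 2: P̄ = F·P·Fᵀ + Q = [746151/99587 281052/99587; 281052/99587 11888542/99587]
step 2: y = z − H·x̄ = [1444933/99587]
step 2: S = H·P̄·Hᵀ + R = [48489530/99587]
step 2: K = P̄·Hᵀ·S⁻¹ = [465099/24244765; -2321498/4848953]
step 2: x' = x̄ + K·y = [-100728519/24244765, -17576734/4848953]
step 2: P' = (I − K·H)·P̄ = [177308499/24244765 35368680/4848953; 35368680/4848953 37690178/4848953]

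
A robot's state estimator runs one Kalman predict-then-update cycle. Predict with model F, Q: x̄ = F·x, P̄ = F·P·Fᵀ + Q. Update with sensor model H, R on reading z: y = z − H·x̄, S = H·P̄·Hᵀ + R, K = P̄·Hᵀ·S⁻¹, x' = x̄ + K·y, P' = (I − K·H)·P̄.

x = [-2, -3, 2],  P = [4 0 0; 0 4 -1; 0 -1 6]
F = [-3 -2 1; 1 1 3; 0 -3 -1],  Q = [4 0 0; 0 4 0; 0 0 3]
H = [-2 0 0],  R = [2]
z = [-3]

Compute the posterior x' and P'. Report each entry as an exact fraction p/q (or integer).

x̄ = F·x = [14, 1, 7]
P̄ = F·P·Fᵀ + Q = [66 3 19; 3 60 -20; 19 -20 39]
y = z − H·x̄ = [25]
S = H·P̄·Hᵀ + R = [266]
K = P̄·Hᵀ·S⁻¹ = [-66/133; -3/133; -1/7]
x' = x̄ + K·y = [212/133, 58/133, 24/7]
P' = (I − K·H)·P̄ = [66/133 3/133 1/7; 3/133 7962/133 -146/7; 1/7 -146/7 235/7]

x' = [212/133, 58/133, 24/7]
P' = [66/133 3/133 1/7; 3/133 7962/133 -146/7; 1/7 -146/7 235/7]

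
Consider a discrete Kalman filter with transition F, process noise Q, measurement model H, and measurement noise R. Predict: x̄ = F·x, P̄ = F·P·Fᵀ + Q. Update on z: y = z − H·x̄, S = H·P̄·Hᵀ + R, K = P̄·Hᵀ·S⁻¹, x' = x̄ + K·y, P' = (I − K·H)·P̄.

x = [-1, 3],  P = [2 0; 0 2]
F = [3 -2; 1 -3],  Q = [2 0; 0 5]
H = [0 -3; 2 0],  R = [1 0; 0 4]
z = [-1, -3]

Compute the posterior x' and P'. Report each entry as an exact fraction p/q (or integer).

x̄ = F·x = [-9, -10]
P̄ = F·P·Fᵀ + Q = [28 18; 18 25]
y = z − H·x̄ = [-31, 15]
S = H·P̄·Hᵀ + R = [226 -108; -108 116]
K = P̄·Hᵀ·S⁻¹ = [-27/1819 853/1819; -1203/3638 9/3638]
x' = x̄ + K·y = [-2739/1819, 524/1819]
P' = (I − K·H)·P̄ = [1706/1819 9/1819; 9/1819 401/3638]

x' = [-2739/1819, 524/1819]
P' = [1706/1819 9/1819; 9/1819 401/3638]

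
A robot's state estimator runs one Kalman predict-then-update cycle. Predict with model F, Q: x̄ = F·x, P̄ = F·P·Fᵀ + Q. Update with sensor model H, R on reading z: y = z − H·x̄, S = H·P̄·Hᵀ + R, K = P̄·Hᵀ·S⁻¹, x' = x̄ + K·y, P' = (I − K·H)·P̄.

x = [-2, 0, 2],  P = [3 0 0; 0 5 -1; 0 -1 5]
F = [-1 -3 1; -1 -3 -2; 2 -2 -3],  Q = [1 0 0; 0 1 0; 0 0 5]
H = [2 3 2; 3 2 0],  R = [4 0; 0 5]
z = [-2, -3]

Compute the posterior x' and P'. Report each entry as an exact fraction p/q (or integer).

x̄ = F·x = [4, -2, -10]
P̄ = F·P·Fᵀ + Q = [60 35 2; 35 57 41; 2 41 70]
y = z − H·x̄ = [16, -11]
S = H·P̄·Hᵀ + R = [1965 1333; 1333 1193]
K = P̄·Hᵀ·S⁻¹ = [-60053/567356 185993/567356; 23353/141839 -56/141839; 201227/567356 -182991/567356]
x' = x̄ + K·y = [-737347/567356, 90586/141839, -441027/567356]
P' = (I − K·H)·P̄ = [1295247/567356 -369472/141839 801479/567356; -369472/141839 554068/141839 -414924/141839; 801479/567356 -414924/141839 2090519/567356]

x' = [-737347/567356, 90586/141839, -441027/567356]
P' = [1295247/567356 -369472/141839 801479/567356; -369472/141839 554068/141839 -414924/141839; 801479/567356 -414924/141839 2090519/567356]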